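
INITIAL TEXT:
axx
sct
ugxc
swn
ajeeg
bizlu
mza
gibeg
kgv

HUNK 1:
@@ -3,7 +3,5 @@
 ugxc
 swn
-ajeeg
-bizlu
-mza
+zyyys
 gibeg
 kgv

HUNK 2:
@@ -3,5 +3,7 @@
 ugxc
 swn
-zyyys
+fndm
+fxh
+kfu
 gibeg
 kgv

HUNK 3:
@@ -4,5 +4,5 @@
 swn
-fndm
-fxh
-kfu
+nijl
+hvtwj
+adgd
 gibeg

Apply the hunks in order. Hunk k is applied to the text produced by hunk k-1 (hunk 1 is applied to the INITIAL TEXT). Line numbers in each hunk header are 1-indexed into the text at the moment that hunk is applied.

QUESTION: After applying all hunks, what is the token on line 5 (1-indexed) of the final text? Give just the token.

Answer: nijl

Derivation:
Hunk 1: at line 3 remove [ajeeg,bizlu,mza] add [zyyys] -> 7 lines: axx sct ugxc swn zyyys gibeg kgv
Hunk 2: at line 3 remove [zyyys] add [fndm,fxh,kfu] -> 9 lines: axx sct ugxc swn fndm fxh kfu gibeg kgv
Hunk 3: at line 4 remove [fndm,fxh,kfu] add [nijl,hvtwj,adgd] -> 9 lines: axx sct ugxc swn nijl hvtwj adgd gibeg kgv
Final line 5: nijl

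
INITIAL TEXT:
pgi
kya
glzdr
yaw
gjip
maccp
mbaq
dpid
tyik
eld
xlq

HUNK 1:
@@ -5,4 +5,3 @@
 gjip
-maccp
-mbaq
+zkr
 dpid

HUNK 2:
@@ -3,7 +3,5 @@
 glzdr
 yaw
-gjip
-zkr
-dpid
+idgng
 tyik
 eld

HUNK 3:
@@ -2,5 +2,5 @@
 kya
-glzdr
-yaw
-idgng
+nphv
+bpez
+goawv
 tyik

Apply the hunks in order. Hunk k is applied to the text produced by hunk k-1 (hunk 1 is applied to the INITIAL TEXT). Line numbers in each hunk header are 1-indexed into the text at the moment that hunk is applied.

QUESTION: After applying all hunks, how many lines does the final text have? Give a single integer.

Hunk 1: at line 5 remove [maccp,mbaq] add [zkr] -> 10 lines: pgi kya glzdr yaw gjip zkr dpid tyik eld xlq
Hunk 2: at line 3 remove [gjip,zkr,dpid] add [idgng] -> 8 lines: pgi kya glzdr yaw idgng tyik eld xlq
Hunk 3: at line 2 remove [glzdr,yaw,idgng] add [nphv,bpez,goawv] -> 8 lines: pgi kya nphv bpez goawv tyik eld xlq
Final line count: 8

Answer: 8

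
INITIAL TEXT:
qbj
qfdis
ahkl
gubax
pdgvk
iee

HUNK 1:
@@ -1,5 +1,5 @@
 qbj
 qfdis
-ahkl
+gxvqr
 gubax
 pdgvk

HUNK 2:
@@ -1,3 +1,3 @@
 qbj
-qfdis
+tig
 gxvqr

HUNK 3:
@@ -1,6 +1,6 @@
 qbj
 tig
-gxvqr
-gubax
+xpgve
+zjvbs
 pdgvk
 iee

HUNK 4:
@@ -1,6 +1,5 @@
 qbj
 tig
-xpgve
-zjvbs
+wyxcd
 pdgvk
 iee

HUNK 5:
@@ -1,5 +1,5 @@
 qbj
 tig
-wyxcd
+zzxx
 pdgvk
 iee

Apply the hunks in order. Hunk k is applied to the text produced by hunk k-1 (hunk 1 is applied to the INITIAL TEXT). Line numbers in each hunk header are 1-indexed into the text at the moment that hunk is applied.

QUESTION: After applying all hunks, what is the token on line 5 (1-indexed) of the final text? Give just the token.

Answer: iee

Derivation:
Hunk 1: at line 1 remove [ahkl] add [gxvqr] -> 6 lines: qbj qfdis gxvqr gubax pdgvk iee
Hunk 2: at line 1 remove [qfdis] add [tig] -> 6 lines: qbj tig gxvqr gubax pdgvk iee
Hunk 3: at line 1 remove [gxvqr,gubax] add [xpgve,zjvbs] -> 6 lines: qbj tig xpgve zjvbs pdgvk iee
Hunk 4: at line 1 remove [xpgve,zjvbs] add [wyxcd] -> 5 lines: qbj tig wyxcd pdgvk iee
Hunk 5: at line 1 remove [wyxcd] add [zzxx] -> 5 lines: qbj tig zzxx pdgvk iee
Final line 5: iee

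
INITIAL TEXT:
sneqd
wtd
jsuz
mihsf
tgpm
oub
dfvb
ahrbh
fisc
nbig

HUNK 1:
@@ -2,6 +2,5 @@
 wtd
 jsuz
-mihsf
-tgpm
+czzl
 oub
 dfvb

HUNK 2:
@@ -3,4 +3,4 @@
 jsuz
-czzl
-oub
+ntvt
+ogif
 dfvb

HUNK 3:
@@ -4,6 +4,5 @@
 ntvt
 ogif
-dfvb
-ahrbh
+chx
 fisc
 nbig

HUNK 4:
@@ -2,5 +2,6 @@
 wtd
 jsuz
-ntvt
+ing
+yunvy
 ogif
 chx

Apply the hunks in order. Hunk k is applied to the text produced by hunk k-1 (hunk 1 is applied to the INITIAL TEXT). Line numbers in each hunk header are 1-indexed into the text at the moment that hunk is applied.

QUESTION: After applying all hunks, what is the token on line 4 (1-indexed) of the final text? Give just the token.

Hunk 1: at line 2 remove [mihsf,tgpm] add [czzl] -> 9 lines: sneqd wtd jsuz czzl oub dfvb ahrbh fisc nbig
Hunk 2: at line 3 remove [czzl,oub] add [ntvt,ogif] -> 9 lines: sneqd wtd jsuz ntvt ogif dfvb ahrbh fisc nbig
Hunk 3: at line 4 remove [dfvb,ahrbh] add [chx] -> 8 lines: sneqd wtd jsuz ntvt ogif chx fisc nbig
Hunk 4: at line 2 remove [ntvt] add [ing,yunvy] -> 9 lines: sneqd wtd jsuz ing yunvy ogif chx fisc nbig
Final line 4: ing

Answer: ing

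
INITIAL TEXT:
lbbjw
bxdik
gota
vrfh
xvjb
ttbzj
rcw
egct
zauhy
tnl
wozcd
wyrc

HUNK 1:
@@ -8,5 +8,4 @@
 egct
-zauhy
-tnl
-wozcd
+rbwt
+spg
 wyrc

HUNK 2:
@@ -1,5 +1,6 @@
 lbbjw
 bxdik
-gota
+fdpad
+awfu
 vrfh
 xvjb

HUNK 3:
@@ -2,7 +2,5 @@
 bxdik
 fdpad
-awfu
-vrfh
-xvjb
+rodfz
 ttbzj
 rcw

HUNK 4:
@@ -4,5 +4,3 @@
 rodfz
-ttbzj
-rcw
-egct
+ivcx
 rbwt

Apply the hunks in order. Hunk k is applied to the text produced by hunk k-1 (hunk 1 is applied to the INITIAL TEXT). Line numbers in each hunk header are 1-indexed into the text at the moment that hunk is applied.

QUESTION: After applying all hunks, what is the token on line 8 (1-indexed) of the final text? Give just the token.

Hunk 1: at line 8 remove [zauhy,tnl,wozcd] add [rbwt,spg] -> 11 lines: lbbjw bxdik gota vrfh xvjb ttbzj rcw egct rbwt spg wyrc
Hunk 2: at line 1 remove [gota] add [fdpad,awfu] -> 12 lines: lbbjw bxdik fdpad awfu vrfh xvjb ttbzj rcw egct rbwt spg wyrc
Hunk 3: at line 2 remove [awfu,vrfh,xvjb] add [rodfz] -> 10 lines: lbbjw bxdik fdpad rodfz ttbzj rcw egct rbwt spg wyrc
Hunk 4: at line 4 remove [ttbzj,rcw,egct] add [ivcx] -> 8 lines: lbbjw bxdik fdpad rodfz ivcx rbwt spg wyrc
Final line 8: wyrc

Answer: wyrc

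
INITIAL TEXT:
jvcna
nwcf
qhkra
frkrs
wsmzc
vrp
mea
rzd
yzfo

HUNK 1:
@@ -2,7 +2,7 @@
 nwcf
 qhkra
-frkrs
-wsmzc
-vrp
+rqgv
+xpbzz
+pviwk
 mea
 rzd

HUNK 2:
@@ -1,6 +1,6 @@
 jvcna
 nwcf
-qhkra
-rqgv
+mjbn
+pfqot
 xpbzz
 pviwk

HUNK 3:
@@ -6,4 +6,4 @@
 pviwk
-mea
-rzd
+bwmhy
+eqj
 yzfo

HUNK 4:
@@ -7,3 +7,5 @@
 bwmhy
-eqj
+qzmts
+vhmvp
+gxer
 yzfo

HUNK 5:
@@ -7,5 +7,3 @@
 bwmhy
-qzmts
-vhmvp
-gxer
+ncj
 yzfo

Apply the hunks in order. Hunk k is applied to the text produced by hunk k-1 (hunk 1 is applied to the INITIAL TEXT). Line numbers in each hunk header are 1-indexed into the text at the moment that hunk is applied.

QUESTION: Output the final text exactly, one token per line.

Hunk 1: at line 2 remove [frkrs,wsmzc,vrp] add [rqgv,xpbzz,pviwk] -> 9 lines: jvcna nwcf qhkra rqgv xpbzz pviwk mea rzd yzfo
Hunk 2: at line 1 remove [qhkra,rqgv] add [mjbn,pfqot] -> 9 lines: jvcna nwcf mjbn pfqot xpbzz pviwk mea rzd yzfo
Hunk 3: at line 6 remove [mea,rzd] add [bwmhy,eqj] -> 9 lines: jvcna nwcf mjbn pfqot xpbzz pviwk bwmhy eqj yzfo
Hunk 4: at line 7 remove [eqj] add [qzmts,vhmvp,gxer] -> 11 lines: jvcna nwcf mjbn pfqot xpbzz pviwk bwmhy qzmts vhmvp gxer yzfo
Hunk 5: at line 7 remove [qzmts,vhmvp,gxer] add [ncj] -> 9 lines: jvcna nwcf mjbn pfqot xpbzz pviwk bwmhy ncj yzfo

Answer: jvcna
nwcf
mjbn
pfqot
xpbzz
pviwk
bwmhy
ncj
yzfo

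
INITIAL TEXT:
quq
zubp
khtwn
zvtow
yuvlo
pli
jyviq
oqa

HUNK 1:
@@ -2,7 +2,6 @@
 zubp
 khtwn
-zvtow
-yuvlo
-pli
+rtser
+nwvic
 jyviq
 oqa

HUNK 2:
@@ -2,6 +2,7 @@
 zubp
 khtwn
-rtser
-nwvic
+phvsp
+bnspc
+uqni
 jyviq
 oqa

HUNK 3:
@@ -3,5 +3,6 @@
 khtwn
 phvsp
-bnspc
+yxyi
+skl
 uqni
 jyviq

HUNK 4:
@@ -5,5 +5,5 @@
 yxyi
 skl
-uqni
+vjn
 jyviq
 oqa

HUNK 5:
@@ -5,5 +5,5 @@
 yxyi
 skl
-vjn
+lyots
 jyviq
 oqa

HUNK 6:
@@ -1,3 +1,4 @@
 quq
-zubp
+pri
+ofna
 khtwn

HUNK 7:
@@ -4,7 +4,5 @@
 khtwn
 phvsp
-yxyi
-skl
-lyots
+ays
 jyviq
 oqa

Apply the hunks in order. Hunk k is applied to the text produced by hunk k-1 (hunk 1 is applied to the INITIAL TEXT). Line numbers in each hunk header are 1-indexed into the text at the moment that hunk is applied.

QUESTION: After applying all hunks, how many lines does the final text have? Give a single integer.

Hunk 1: at line 2 remove [zvtow,yuvlo,pli] add [rtser,nwvic] -> 7 lines: quq zubp khtwn rtser nwvic jyviq oqa
Hunk 2: at line 2 remove [rtser,nwvic] add [phvsp,bnspc,uqni] -> 8 lines: quq zubp khtwn phvsp bnspc uqni jyviq oqa
Hunk 3: at line 3 remove [bnspc] add [yxyi,skl] -> 9 lines: quq zubp khtwn phvsp yxyi skl uqni jyviq oqa
Hunk 4: at line 5 remove [uqni] add [vjn] -> 9 lines: quq zubp khtwn phvsp yxyi skl vjn jyviq oqa
Hunk 5: at line 5 remove [vjn] add [lyots] -> 9 lines: quq zubp khtwn phvsp yxyi skl lyots jyviq oqa
Hunk 6: at line 1 remove [zubp] add [pri,ofna] -> 10 lines: quq pri ofna khtwn phvsp yxyi skl lyots jyviq oqa
Hunk 7: at line 4 remove [yxyi,skl,lyots] add [ays] -> 8 lines: quq pri ofna khtwn phvsp ays jyviq oqa
Final line count: 8

Answer: 8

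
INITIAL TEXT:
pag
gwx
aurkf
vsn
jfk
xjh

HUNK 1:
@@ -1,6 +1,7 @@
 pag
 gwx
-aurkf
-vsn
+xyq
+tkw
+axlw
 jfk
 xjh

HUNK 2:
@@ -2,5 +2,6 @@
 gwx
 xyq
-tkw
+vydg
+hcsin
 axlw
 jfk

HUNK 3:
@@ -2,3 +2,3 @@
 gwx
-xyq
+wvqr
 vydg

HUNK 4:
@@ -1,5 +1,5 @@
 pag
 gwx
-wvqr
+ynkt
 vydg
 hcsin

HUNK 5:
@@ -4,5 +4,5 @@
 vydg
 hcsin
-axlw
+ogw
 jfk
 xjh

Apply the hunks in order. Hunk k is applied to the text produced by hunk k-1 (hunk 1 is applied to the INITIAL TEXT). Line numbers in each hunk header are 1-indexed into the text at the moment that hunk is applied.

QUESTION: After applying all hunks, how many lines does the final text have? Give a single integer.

Answer: 8

Derivation:
Hunk 1: at line 1 remove [aurkf,vsn] add [xyq,tkw,axlw] -> 7 lines: pag gwx xyq tkw axlw jfk xjh
Hunk 2: at line 2 remove [tkw] add [vydg,hcsin] -> 8 lines: pag gwx xyq vydg hcsin axlw jfk xjh
Hunk 3: at line 2 remove [xyq] add [wvqr] -> 8 lines: pag gwx wvqr vydg hcsin axlw jfk xjh
Hunk 4: at line 1 remove [wvqr] add [ynkt] -> 8 lines: pag gwx ynkt vydg hcsin axlw jfk xjh
Hunk 5: at line 4 remove [axlw] add [ogw] -> 8 lines: pag gwx ynkt vydg hcsin ogw jfk xjh
Final line count: 8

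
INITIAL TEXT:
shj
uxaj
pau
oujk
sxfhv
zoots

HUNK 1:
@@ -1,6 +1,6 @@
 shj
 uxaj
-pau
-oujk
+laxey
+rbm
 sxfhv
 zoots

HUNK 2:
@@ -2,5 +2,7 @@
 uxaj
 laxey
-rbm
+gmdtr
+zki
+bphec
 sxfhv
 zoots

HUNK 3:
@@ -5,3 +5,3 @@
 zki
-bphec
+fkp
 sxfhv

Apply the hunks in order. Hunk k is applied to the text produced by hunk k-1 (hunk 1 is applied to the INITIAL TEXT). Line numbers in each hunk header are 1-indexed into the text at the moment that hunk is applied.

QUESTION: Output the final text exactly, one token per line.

Answer: shj
uxaj
laxey
gmdtr
zki
fkp
sxfhv
zoots

Derivation:
Hunk 1: at line 1 remove [pau,oujk] add [laxey,rbm] -> 6 lines: shj uxaj laxey rbm sxfhv zoots
Hunk 2: at line 2 remove [rbm] add [gmdtr,zki,bphec] -> 8 lines: shj uxaj laxey gmdtr zki bphec sxfhv zoots
Hunk 3: at line 5 remove [bphec] add [fkp] -> 8 lines: shj uxaj laxey gmdtr zki fkp sxfhv zoots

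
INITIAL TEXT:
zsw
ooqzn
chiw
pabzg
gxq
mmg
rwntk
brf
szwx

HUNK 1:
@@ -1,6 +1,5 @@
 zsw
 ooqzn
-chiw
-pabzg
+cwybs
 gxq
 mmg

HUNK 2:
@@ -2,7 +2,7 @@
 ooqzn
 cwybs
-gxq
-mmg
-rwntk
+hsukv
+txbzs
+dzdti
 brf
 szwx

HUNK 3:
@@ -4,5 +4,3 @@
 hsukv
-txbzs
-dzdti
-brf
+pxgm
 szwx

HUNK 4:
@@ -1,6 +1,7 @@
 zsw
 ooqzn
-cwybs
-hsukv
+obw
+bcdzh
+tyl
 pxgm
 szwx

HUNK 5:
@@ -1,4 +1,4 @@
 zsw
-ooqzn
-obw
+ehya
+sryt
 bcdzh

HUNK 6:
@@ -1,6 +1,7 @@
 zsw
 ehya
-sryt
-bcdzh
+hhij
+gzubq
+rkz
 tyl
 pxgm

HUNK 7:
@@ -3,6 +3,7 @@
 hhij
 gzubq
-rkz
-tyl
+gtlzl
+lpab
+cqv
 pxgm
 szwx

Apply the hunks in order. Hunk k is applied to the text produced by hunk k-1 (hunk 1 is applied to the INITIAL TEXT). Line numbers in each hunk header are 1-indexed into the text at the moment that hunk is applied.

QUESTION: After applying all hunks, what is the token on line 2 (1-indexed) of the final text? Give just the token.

Hunk 1: at line 1 remove [chiw,pabzg] add [cwybs] -> 8 lines: zsw ooqzn cwybs gxq mmg rwntk brf szwx
Hunk 2: at line 2 remove [gxq,mmg,rwntk] add [hsukv,txbzs,dzdti] -> 8 lines: zsw ooqzn cwybs hsukv txbzs dzdti brf szwx
Hunk 3: at line 4 remove [txbzs,dzdti,brf] add [pxgm] -> 6 lines: zsw ooqzn cwybs hsukv pxgm szwx
Hunk 4: at line 1 remove [cwybs,hsukv] add [obw,bcdzh,tyl] -> 7 lines: zsw ooqzn obw bcdzh tyl pxgm szwx
Hunk 5: at line 1 remove [ooqzn,obw] add [ehya,sryt] -> 7 lines: zsw ehya sryt bcdzh tyl pxgm szwx
Hunk 6: at line 1 remove [sryt,bcdzh] add [hhij,gzubq,rkz] -> 8 lines: zsw ehya hhij gzubq rkz tyl pxgm szwx
Hunk 7: at line 3 remove [rkz,tyl] add [gtlzl,lpab,cqv] -> 9 lines: zsw ehya hhij gzubq gtlzl lpab cqv pxgm szwx
Final line 2: ehya

Answer: ehya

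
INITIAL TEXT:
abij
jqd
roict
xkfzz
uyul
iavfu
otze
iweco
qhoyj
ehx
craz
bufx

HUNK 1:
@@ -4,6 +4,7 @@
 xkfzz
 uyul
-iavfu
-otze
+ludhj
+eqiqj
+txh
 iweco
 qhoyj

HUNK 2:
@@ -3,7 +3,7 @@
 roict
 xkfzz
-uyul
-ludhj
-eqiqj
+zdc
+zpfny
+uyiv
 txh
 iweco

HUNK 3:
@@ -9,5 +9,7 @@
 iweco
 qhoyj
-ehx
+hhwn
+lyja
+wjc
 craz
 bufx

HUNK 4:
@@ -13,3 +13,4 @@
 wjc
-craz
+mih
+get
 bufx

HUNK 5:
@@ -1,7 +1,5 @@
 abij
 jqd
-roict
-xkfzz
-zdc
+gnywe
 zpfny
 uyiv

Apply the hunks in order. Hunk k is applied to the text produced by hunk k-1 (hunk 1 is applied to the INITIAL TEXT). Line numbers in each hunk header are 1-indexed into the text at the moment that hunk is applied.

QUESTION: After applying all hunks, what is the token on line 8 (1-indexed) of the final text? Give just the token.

Answer: qhoyj

Derivation:
Hunk 1: at line 4 remove [iavfu,otze] add [ludhj,eqiqj,txh] -> 13 lines: abij jqd roict xkfzz uyul ludhj eqiqj txh iweco qhoyj ehx craz bufx
Hunk 2: at line 3 remove [uyul,ludhj,eqiqj] add [zdc,zpfny,uyiv] -> 13 lines: abij jqd roict xkfzz zdc zpfny uyiv txh iweco qhoyj ehx craz bufx
Hunk 3: at line 9 remove [ehx] add [hhwn,lyja,wjc] -> 15 lines: abij jqd roict xkfzz zdc zpfny uyiv txh iweco qhoyj hhwn lyja wjc craz bufx
Hunk 4: at line 13 remove [craz] add [mih,get] -> 16 lines: abij jqd roict xkfzz zdc zpfny uyiv txh iweco qhoyj hhwn lyja wjc mih get bufx
Hunk 5: at line 1 remove [roict,xkfzz,zdc] add [gnywe] -> 14 lines: abij jqd gnywe zpfny uyiv txh iweco qhoyj hhwn lyja wjc mih get bufx
Final line 8: qhoyj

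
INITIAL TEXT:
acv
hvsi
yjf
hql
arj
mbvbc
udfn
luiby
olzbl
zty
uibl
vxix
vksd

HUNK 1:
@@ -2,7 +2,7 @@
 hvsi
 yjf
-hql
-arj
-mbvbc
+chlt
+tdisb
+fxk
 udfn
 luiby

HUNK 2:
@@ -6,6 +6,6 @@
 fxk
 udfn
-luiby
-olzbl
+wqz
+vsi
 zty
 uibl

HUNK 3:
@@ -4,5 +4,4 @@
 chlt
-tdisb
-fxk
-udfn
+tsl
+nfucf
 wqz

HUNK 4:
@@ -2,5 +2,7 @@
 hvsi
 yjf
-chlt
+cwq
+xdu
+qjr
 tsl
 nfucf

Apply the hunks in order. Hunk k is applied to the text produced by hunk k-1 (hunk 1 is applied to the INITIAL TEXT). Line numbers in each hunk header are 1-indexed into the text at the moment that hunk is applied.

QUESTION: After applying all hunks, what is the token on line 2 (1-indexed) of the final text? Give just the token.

Answer: hvsi

Derivation:
Hunk 1: at line 2 remove [hql,arj,mbvbc] add [chlt,tdisb,fxk] -> 13 lines: acv hvsi yjf chlt tdisb fxk udfn luiby olzbl zty uibl vxix vksd
Hunk 2: at line 6 remove [luiby,olzbl] add [wqz,vsi] -> 13 lines: acv hvsi yjf chlt tdisb fxk udfn wqz vsi zty uibl vxix vksd
Hunk 3: at line 4 remove [tdisb,fxk,udfn] add [tsl,nfucf] -> 12 lines: acv hvsi yjf chlt tsl nfucf wqz vsi zty uibl vxix vksd
Hunk 4: at line 2 remove [chlt] add [cwq,xdu,qjr] -> 14 lines: acv hvsi yjf cwq xdu qjr tsl nfucf wqz vsi zty uibl vxix vksd
Final line 2: hvsi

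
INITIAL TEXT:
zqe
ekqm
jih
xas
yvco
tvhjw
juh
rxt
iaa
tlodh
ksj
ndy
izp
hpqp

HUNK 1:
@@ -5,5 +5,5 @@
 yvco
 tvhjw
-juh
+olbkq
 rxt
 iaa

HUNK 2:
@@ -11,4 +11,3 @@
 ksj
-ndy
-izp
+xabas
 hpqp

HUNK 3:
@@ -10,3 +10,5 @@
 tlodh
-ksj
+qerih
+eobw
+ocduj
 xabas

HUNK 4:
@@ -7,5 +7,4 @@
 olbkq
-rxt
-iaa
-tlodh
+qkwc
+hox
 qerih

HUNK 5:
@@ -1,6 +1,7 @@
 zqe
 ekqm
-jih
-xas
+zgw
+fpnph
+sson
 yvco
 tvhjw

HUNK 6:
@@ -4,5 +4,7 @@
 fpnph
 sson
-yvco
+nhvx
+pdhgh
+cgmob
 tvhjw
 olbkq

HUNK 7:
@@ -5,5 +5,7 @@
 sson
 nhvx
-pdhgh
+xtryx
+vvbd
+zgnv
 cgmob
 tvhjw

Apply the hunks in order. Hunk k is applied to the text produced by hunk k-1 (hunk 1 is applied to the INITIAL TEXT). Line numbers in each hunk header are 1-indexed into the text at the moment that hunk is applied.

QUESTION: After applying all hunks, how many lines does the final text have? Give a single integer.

Hunk 1: at line 5 remove [juh] add [olbkq] -> 14 lines: zqe ekqm jih xas yvco tvhjw olbkq rxt iaa tlodh ksj ndy izp hpqp
Hunk 2: at line 11 remove [ndy,izp] add [xabas] -> 13 lines: zqe ekqm jih xas yvco tvhjw olbkq rxt iaa tlodh ksj xabas hpqp
Hunk 3: at line 10 remove [ksj] add [qerih,eobw,ocduj] -> 15 lines: zqe ekqm jih xas yvco tvhjw olbkq rxt iaa tlodh qerih eobw ocduj xabas hpqp
Hunk 4: at line 7 remove [rxt,iaa,tlodh] add [qkwc,hox] -> 14 lines: zqe ekqm jih xas yvco tvhjw olbkq qkwc hox qerih eobw ocduj xabas hpqp
Hunk 5: at line 1 remove [jih,xas] add [zgw,fpnph,sson] -> 15 lines: zqe ekqm zgw fpnph sson yvco tvhjw olbkq qkwc hox qerih eobw ocduj xabas hpqp
Hunk 6: at line 4 remove [yvco] add [nhvx,pdhgh,cgmob] -> 17 lines: zqe ekqm zgw fpnph sson nhvx pdhgh cgmob tvhjw olbkq qkwc hox qerih eobw ocduj xabas hpqp
Hunk 7: at line 5 remove [pdhgh] add [xtryx,vvbd,zgnv] -> 19 lines: zqe ekqm zgw fpnph sson nhvx xtryx vvbd zgnv cgmob tvhjw olbkq qkwc hox qerih eobw ocduj xabas hpqp
Final line count: 19

Answer: 19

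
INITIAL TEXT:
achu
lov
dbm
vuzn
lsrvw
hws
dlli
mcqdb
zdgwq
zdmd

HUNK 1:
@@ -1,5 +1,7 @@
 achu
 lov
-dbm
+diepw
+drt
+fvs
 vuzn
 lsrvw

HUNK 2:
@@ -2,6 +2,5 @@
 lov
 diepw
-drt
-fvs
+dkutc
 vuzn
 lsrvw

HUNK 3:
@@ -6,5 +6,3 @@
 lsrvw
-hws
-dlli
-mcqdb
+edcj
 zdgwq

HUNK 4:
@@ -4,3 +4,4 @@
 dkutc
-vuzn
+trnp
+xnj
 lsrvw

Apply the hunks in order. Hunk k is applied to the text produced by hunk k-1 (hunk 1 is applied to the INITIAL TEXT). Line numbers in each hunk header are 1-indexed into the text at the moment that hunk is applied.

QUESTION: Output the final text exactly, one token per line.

Hunk 1: at line 1 remove [dbm] add [diepw,drt,fvs] -> 12 lines: achu lov diepw drt fvs vuzn lsrvw hws dlli mcqdb zdgwq zdmd
Hunk 2: at line 2 remove [drt,fvs] add [dkutc] -> 11 lines: achu lov diepw dkutc vuzn lsrvw hws dlli mcqdb zdgwq zdmd
Hunk 3: at line 6 remove [hws,dlli,mcqdb] add [edcj] -> 9 lines: achu lov diepw dkutc vuzn lsrvw edcj zdgwq zdmd
Hunk 4: at line 4 remove [vuzn] add [trnp,xnj] -> 10 lines: achu lov diepw dkutc trnp xnj lsrvw edcj zdgwq zdmd

Answer: achu
lov
diepw
dkutc
trnp
xnj
lsrvw
edcj
zdgwq
zdmd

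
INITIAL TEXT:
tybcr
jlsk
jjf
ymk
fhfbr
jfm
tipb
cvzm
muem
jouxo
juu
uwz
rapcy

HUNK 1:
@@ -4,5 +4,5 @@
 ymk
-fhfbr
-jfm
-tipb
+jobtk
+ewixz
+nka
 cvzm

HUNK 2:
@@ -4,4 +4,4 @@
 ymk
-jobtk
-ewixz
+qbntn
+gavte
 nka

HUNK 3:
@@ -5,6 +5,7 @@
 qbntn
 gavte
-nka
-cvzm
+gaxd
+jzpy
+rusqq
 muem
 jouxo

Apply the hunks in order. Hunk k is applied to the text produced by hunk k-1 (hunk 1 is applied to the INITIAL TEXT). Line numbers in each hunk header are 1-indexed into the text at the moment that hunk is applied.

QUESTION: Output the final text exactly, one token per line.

Answer: tybcr
jlsk
jjf
ymk
qbntn
gavte
gaxd
jzpy
rusqq
muem
jouxo
juu
uwz
rapcy

Derivation:
Hunk 1: at line 4 remove [fhfbr,jfm,tipb] add [jobtk,ewixz,nka] -> 13 lines: tybcr jlsk jjf ymk jobtk ewixz nka cvzm muem jouxo juu uwz rapcy
Hunk 2: at line 4 remove [jobtk,ewixz] add [qbntn,gavte] -> 13 lines: tybcr jlsk jjf ymk qbntn gavte nka cvzm muem jouxo juu uwz rapcy
Hunk 3: at line 5 remove [nka,cvzm] add [gaxd,jzpy,rusqq] -> 14 lines: tybcr jlsk jjf ymk qbntn gavte gaxd jzpy rusqq muem jouxo juu uwz rapcy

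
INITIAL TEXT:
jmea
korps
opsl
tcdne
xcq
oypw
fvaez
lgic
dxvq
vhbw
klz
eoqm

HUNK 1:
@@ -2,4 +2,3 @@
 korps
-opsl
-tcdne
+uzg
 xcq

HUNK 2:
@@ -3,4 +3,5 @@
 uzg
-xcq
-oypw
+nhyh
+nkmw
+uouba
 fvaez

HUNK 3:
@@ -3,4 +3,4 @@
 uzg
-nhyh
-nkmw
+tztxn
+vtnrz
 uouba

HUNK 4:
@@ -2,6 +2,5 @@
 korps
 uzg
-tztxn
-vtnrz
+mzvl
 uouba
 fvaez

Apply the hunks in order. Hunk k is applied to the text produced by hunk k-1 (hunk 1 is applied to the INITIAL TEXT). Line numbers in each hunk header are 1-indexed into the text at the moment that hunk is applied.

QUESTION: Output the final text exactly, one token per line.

Hunk 1: at line 2 remove [opsl,tcdne] add [uzg] -> 11 lines: jmea korps uzg xcq oypw fvaez lgic dxvq vhbw klz eoqm
Hunk 2: at line 3 remove [xcq,oypw] add [nhyh,nkmw,uouba] -> 12 lines: jmea korps uzg nhyh nkmw uouba fvaez lgic dxvq vhbw klz eoqm
Hunk 3: at line 3 remove [nhyh,nkmw] add [tztxn,vtnrz] -> 12 lines: jmea korps uzg tztxn vtnrz uouba fvaez lgic dxvq vhbw klz eoqm
Hunk 4: at line 2 remove [tztxn,vtnrz] add [mzvl] -> 11 lines: jmea korps uzg mzvl uouba fvaez lgic dxvq vhbw klz eoqm

Answer: jmea
korps
uzg
mzvl
uouba
fvaez
lgic
dxvq
vhbw
klz
eoqm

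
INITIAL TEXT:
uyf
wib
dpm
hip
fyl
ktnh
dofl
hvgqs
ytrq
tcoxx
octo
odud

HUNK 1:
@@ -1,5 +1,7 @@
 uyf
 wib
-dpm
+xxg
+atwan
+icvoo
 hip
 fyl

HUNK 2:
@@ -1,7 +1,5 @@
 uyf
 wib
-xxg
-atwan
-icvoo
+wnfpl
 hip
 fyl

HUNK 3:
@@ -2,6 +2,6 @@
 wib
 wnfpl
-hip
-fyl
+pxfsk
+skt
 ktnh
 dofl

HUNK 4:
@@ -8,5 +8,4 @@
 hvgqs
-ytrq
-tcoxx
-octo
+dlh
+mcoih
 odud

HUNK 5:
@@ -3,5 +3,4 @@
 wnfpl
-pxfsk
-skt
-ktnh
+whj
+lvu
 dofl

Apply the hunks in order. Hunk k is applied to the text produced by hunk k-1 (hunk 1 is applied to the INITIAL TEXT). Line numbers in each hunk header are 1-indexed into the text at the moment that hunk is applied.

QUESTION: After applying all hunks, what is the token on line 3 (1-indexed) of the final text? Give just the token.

Answer: wnfpl

Derivation:
Hunk 1: at line 1 remove [dpm] add [xxg,atwan,icvoo] -> 14 lines: uyf wib xxg atwan icvoo hip fyl ktnh dofl hvgqs ytrq tcoxx octo odud
Hunk 2: at line 1 remove [xxg,atwan,icvoo] add [wnfpl] -> 12 lines: uyf wib wnfpl hip fyl ktnh dofl hvgqs ytrq tcoxx octo odud
Hunk 3: at line 2 remove [hip,fyl] add [pxfsk,skt] -> 12 lines: uyf wib wnfpl pxfsk skt ktnh dofl hvgqs ytrq tcoxx octo odud
Hunk 4: at line 8 remove [ytrq,tcoxx,octo] add [dlh,mcoih] -> 11 lines: uyf wib wnfpl pxfsk skt ktnh dofl hvgqs dlh mcoih odud
Hunk 5: at line 3 remove [pxfsk,skt,ktnh] add [whj,lvu] -> 10 lines: uyf wib wnfpl whj lvu dofl hvgqs dlh mcoih odud
Final line 3: wnfpl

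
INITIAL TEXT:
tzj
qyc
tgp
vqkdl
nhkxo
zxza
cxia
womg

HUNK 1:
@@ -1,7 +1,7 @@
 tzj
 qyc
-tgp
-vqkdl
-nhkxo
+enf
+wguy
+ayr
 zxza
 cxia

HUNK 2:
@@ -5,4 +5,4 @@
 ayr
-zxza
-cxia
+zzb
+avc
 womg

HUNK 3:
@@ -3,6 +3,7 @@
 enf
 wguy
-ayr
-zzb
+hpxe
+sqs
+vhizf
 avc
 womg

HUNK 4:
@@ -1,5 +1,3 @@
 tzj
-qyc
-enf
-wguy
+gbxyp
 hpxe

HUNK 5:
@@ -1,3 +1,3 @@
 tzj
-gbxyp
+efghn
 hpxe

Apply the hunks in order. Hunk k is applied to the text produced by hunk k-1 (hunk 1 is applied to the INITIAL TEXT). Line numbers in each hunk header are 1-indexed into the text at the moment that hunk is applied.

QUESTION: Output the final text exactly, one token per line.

Hunk 1: at line 1 remove [tgp,vqkdl,nhkxo] add [enf,wguy,ayr] -> 8 lines: tzj qyc enf wguy ayr zxza cxia womg
Hunk 2: at line 5 remove [zxza,cxia] add [zzb,avc] -> 8 lines: tzj qyc enf wguy ayr zzb avc womg
Hunk 3: at line 3 remove [ayr,zzb] add [hpxe,sqs,vhizf] -> 9 lines: tzj qyc enf wguy hpxe sqs vhizf avc womg
Hunk 4: at line 1 remove [qyc,enf,wguy] add [gbxyp] -> 7 lines: tzj gbxyp hpxe sqs vhizf avc womg
Hunk 5: at line 1 remove [gbxyp] add [efghn] -> 7 lines: tzj efghn hpxe sqs vhizf avc womg

Answer: tzj
efghn
hpxe
sqs
vhizf
avc
womg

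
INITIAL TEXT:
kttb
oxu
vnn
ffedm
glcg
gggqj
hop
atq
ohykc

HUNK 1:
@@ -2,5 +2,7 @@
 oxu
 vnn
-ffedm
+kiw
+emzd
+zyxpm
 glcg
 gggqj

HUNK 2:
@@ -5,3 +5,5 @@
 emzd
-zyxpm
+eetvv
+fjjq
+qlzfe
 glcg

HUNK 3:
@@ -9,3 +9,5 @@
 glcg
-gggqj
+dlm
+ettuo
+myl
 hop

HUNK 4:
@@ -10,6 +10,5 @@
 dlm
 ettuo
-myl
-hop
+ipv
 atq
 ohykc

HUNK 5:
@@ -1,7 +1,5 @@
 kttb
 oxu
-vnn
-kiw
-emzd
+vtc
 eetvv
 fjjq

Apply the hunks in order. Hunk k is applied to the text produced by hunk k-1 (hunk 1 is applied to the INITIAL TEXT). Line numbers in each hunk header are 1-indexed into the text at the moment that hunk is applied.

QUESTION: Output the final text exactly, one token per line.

Hunk 1: at line 2 remove [ffedm] add [kiw,emzd,zyxpm] -> 11 lines: kttb oxu vnn kiw emzd zyxpm glcg gggqj hop atq ohykc
Hunk 2: at line 5 remove [zyxpm] add [eetvv,fjjq,qlzfe] -> 13 lines: kttb oxu vnn kiw emzd eetvv fjjq qlzfe glcg gggqj hop atq ohykc
Hunk 3: at line 9 remove [gggqj] add [dlm,ettuo,myl] -> 15 lines: kttb oxu vnn kiw emzd eetvv fjjq qlzfe glcg dlm ettuo myl hop atq ohykc
Hunk 4: at line 10 remove [myl,hop] add [ipv] -> 14 lines: kttb oxu vnn kiw emzd eetvv fjjq qlzfe glcg dlm ettuo ipv atq ohykc
Hunk 5: at line 1 remove [vnn,kiw,emzd] add [vtc] -> 12 lines: kttb oxu vtc eetvv fjjq qlzfe glcg dlm ettuo ipv atq ohykc

Answer: kttb
oxu
vtc
eetvv
fjjq
qlzfe
glcg
dlm
ettuo
ipv
atq
ohykc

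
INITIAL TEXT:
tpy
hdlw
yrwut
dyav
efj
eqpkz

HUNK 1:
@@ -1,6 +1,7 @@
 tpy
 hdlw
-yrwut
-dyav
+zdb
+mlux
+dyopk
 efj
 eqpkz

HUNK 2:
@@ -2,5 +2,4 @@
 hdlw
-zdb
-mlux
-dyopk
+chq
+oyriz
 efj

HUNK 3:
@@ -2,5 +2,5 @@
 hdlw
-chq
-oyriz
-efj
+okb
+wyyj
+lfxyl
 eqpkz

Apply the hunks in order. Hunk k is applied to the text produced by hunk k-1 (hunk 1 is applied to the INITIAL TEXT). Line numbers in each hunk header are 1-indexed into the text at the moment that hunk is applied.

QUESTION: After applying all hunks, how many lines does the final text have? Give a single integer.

Answer: 6

Derivation:
Hunk 1: at line 1 remove [yrwut,dyav] add [zdb,mlux,dyopk] -> 7 lines: tpy hdlw zdb mlux dyopk efj eqpkz
Hunk 2: at line 2 remove [zdb,mlux,dyopk] add [chq,oyriz] -> 6 lines: tpy hdlw chq oyriz efj eqpkz
Hunk 3: at line 2 remove [chq,oyriz,efj] add [okb,wyyj,lfxyl] -> 6 lines: tpy hdlw okb wyyj lfxyl eqpkz
Final line count: 6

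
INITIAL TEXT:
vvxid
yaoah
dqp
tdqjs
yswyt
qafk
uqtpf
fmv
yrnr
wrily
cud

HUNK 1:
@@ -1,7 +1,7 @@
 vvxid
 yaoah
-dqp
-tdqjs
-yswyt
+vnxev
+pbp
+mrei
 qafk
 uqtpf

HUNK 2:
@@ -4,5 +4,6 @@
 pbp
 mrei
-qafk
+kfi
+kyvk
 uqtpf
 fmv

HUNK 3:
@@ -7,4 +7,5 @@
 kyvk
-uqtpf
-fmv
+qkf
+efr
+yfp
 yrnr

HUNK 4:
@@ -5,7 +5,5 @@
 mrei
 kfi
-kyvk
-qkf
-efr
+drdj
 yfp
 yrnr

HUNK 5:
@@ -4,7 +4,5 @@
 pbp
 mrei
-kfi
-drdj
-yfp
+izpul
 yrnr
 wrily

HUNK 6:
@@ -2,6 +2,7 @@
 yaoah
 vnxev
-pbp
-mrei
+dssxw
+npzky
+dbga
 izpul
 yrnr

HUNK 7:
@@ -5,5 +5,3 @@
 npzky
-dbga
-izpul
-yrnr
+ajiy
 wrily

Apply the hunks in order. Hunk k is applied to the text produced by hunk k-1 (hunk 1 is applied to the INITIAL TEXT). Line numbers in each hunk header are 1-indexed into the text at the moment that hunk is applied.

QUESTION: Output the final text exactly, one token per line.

Answer: vvxid
yaoah
vnxev
dssxw
npzky
ajiy
wrily
cud

Derivation:
Hunk 1: at line 1 remove [dqp,tdqjs,yswyt] add [vnxev,pbp,mrei] -> 11 lines: vvxid yaoah vnxev pbp mrei qafk uqtpf fmv yrnr wrily cud
Hunk 2: at line 4 remove [qafk] add [kfi,kyvk] -> 12 lines: vvxid yaoah vnxev pbp mrei kfi kyvk uqtpf fmv yrnr wrily cud
Hunk 3: at line 7 remove [uqtpf,fmv] add [qkf,efr,yfp] -> 13 lines: vvxid yaoah vnxev pbp mrei kfi kyvk qkf efr yfp yrnr wrily cud
Hunk 4: at line 5 remove [kyvk,qkf,efr] add [drdj] -> 11 lines: vvxid yaoah vnxev pbp mrei kfi drdj yfp yrnr wrily cud
Hunk 5: at line 4 remove [kfi,drdj,yfp] add [izpul] -> 9 lines: vvxid yaoah vnxev pbp mrei izpul yrnr wrily cud
Hunk 6: at line 2 remove [pbp,mrei] add [dssxw,npzky,dbga] -> 10 lines: vvxid yaoah vnxev dssxw npzky dbga izpul yrnr wrily cud
Hunk 7: at line 5 remove [dbga,izpul,yrnr] add [ajiy] -> 8 lines: vvxid yaoah vnxev dssxw npzky ajiy wrily cud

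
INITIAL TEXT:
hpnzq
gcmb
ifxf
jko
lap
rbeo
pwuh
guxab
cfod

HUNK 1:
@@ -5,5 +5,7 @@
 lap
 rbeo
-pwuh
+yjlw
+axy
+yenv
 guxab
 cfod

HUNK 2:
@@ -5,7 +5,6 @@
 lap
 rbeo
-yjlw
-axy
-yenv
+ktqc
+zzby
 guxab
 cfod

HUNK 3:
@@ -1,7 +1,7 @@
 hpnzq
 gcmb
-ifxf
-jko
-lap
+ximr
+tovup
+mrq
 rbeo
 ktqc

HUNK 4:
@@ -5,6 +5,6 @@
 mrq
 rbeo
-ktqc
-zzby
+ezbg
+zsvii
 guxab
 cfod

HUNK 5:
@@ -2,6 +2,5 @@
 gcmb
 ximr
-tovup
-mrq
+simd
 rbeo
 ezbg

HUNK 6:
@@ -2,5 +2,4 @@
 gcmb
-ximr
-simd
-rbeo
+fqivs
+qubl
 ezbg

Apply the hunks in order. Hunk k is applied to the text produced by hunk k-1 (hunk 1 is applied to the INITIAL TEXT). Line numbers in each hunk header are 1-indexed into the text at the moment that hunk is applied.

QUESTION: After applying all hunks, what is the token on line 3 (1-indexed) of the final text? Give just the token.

Answer: fqivs

Derivation:
Hunk 1: at line 5 remove [pwuh] add [yjlw,axy,yenv] -> 11 lines: hpnzq gcmb ifxf jko lap rbeo yjlw axy yenv guxab cfod
Hunk 2: at line 5 remove [yjlw,axy,yenv] add [ktqc,zzby] -> 10 lines: hpnzq gcmb ifxf jko lap rbeo ktqc zzby guxab cfod
Hunk 3: at line 1 remove [ifxf,jko,lap] add [ximr,tovup,mrq] -> 10 lines: hpnzq gcmb ximr tovup mrq rbeo ktqc zzby guxab cfod
Hunk 4: at line 5 remove [ktqc,zzby] add [ezbg,zsvii] -> 10 lines: hpnzq gcmb ximr tovup mrq rbeo ezbg zsvii guxab cfod
Hunk 5: at line 2 remove [tovup,mrq] add [simd] -> 9 lines: hpnzq gcmb ximr simd rbeo ezbg zsvii guxab cfod
Hunk 6: at line 2 remove [ximr,simd,rbeo] add [fqivs,qubl] -> 8 lines: hpnzq gcmb fqivs qubl ezbg zsvii guxab cfod
Final line 3: fqivs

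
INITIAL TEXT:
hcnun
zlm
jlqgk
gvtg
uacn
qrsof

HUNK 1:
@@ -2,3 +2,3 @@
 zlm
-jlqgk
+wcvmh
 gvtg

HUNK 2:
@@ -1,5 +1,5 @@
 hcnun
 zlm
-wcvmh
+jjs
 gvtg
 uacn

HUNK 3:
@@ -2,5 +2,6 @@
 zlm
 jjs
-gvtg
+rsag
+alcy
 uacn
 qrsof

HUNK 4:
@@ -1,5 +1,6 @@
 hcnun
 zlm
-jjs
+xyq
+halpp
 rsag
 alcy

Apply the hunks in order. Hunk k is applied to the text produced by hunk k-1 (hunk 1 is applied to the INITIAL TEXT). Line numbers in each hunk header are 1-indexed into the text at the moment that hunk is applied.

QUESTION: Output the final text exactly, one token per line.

Hunk 1: at line 2 remove [jlqgk] add [wcvmh] -> 6 lines: hcnun zlm wcvmh gvtg uacn qrsof
Hunk 2: at line 1 remove [wcvmh] add [jjs] -> 6 lines: hcnun zlm jjs gvtg uacn qrsof
Hunk 3: at line 2 remove [gvtg] add [rsag,alcy] -> 7 lines: hcnun zlm jjs rsag alcy uacn qrsof
Hunk 4: at line 1 remove [jjs] add [xyq,halpp] -> 8 lines: hcnun zlm xyq halpp rsag alcy uacn qrsof

Answer: hcnun
zlm
xyq
halpp
rsag
alcy
uacn
qrsof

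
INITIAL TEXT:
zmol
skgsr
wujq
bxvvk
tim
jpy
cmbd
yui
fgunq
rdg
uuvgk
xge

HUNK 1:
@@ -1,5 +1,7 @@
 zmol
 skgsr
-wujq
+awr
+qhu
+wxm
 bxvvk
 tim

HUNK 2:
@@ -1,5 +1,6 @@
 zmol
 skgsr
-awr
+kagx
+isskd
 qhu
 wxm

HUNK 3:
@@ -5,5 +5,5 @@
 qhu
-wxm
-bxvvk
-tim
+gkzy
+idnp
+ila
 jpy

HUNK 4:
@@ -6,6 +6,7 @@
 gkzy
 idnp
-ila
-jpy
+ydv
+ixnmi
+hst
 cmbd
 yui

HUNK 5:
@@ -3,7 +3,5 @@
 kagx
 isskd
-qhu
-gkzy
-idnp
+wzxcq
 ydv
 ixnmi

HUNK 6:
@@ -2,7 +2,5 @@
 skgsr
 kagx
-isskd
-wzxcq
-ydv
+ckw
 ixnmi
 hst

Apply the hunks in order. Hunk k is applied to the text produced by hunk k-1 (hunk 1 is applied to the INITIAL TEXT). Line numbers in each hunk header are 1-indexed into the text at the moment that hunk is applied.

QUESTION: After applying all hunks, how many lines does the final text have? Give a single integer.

Hunk 1: at line 1 remove [wujq] add [awr,qhu,wxm] -> 14 lines: zmol skgsr awr qhu wxm bxvvk tim jpy cmbd yui fgunq rdg uuvgk xge
Hunk 2: at line 1 remove [awr] add [kagx,isskd] -> 15 lines: zmol skgsr kagx isskd qhu wxm bxvvk tim jpy cmbd yui fgunq rdg uuvgk xge
Hunk 3: at line 5 remove [wxm,bxvvk,tim] add [gkzy,idnp,ila] -> 15 lines: zmol skgsr kagx isskd qhu gkzy idnp ila jpy cmbd yui fgunq rdg uuvgk xge
Hunk 4: at line 6 remove [ila,jpy] add [ydv,ixnmi,hst] -> 16 lines: zmol skgsr kagx isskd qhu gkzy idnp ydv ixnmi hst cmbd yui fgunq rdg uuvgk xge
Hunk 5: at line 3 remove [qhu,gkzy,idnp] add [wzxcq] -> 14 lines: zmol skgsr kagx isskd wzxcq ydv ixnmi hst cmbd yui fgunq rdg uuvgk xge
Hunk 6: at line 2 remove [isskd,wzxcq,ydv] add [ckw] -> 12 lines: zmol skgsr kagx ckw ixnmi hst cmbd yui fgunq rdg uuvgk xge
Final line count: 12

Answer: 12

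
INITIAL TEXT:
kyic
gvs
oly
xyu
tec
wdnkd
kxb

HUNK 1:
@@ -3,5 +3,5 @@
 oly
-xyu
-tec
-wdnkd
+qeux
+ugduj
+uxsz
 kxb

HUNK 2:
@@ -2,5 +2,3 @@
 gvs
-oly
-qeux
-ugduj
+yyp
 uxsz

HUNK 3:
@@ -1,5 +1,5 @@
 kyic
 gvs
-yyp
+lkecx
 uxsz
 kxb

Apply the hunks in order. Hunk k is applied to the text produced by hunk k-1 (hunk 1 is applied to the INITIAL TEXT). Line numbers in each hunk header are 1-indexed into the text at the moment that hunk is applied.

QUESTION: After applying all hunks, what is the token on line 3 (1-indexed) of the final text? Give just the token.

Hunk 1: at line 3 remove [xyu,tec,wdnkd] add [qeux,ugduj,uxsz] -> 7 lines: kyic gvs oly qeux ugduj uxsz kxb
Hunk 2: at line 2 remove [oly,qeux,ugduj] add [yyp] -> 5 lines: kyic gvs yyp uxsz kxb
Hunk 3: at line 1 remove [yyp] add [lkecx] -> 5 lines: kyic gvs lkecx uxsz kxb
Final line 3: lkecx

Answer: lkecx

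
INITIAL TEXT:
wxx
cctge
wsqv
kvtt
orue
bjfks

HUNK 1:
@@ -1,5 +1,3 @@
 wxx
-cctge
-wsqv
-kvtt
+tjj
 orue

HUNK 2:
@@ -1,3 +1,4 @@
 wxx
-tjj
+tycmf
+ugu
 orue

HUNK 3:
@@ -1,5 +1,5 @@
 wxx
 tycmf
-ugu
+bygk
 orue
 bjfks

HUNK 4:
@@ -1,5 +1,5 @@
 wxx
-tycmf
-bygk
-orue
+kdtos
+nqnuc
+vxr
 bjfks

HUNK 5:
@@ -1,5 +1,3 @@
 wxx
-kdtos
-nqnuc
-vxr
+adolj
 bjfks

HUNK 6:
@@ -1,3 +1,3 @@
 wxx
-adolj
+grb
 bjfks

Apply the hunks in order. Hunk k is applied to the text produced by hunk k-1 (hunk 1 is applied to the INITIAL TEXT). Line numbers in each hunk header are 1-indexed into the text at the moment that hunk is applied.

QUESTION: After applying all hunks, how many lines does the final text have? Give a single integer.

Hunk 1: at line 1 remove [cctge,wsqv,kvtt] add [tjj] -> 4 lines: wxx tjj orue bjfks
Hunk 2: at line 1 remove [tjj] add [tycmf,ugu] -> 5 lines: wxx tycmf ugu orue bjfks
Hunk 3: at line 1 remove [ugu] add [bygk] -> 5 lines: wxx tycmf bygk orue bjfks
Hunk 4: at line 1 remove [tycmf,bygk,orue] add [kdtos,nqnuc,vxr] -> 5 lines: wxx kdtos nqnuc vxr bjfks
Hunk 5: at line 1 remove [kdtos,nqnuc,vxr] add [adolj] -> 3 lines: wxx adolj bjfks
Hunk 6: at line 1 remove [adolj] add [grb] -> 3 lines: wxx grb bjfks
Final line count: 3

Answer: 3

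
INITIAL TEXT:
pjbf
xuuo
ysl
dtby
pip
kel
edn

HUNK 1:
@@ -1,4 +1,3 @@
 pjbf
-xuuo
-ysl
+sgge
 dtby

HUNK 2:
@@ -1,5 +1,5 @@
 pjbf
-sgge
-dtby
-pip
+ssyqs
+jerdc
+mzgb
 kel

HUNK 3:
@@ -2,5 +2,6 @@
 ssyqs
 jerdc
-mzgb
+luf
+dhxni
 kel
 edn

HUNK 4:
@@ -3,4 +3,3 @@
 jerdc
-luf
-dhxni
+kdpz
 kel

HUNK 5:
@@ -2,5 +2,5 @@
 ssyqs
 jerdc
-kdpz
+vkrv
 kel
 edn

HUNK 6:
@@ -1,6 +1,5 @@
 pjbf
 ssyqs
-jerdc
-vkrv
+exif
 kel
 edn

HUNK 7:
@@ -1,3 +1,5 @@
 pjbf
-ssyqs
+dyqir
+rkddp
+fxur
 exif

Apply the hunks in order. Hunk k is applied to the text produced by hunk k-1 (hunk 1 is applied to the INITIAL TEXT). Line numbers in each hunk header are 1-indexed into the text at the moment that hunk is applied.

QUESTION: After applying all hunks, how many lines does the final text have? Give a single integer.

Hunk 1: at line 1 remove [xuuo,ysl] add [sgge] -> 6 lines: pjbf sgge dtby pip kel edn
Hunk 2: at line 1 remove [sgge,dtby,pip] add [ssyqs,jerdc,mzgb] -> 6 lines: pjbf ssyqs jerdc mzgb kel edn
Hunk 3: at line 2 remove [mzgb] add [luf,dhxni] -> 7 lines: pjbf ssyqs jerdc luf dhxni kel edn
Hunk 4: at line 3 remove [luf,dhxni] add [kdpz] -> 6 lines: pjbf ssyqs jerdc kdpz kel edn
Hunk 5: at line 2 remove [kdpz] add [vkrv] -> 6 lines: pjbf ssyqs jerdc vkrv kel edn
Hunk 6: at line 1 remove [jerdc,vkrv] add [exif] -> 5 lines: pjbf ssyqs exif kel edn
Hunk 7: at line 1 remove [ssyqs] add [dyqir,rkddp,fxur] -> 7 lines: pjbf dyqir rkddp fxur exif kel edn
Final line count: 7

Answer: 7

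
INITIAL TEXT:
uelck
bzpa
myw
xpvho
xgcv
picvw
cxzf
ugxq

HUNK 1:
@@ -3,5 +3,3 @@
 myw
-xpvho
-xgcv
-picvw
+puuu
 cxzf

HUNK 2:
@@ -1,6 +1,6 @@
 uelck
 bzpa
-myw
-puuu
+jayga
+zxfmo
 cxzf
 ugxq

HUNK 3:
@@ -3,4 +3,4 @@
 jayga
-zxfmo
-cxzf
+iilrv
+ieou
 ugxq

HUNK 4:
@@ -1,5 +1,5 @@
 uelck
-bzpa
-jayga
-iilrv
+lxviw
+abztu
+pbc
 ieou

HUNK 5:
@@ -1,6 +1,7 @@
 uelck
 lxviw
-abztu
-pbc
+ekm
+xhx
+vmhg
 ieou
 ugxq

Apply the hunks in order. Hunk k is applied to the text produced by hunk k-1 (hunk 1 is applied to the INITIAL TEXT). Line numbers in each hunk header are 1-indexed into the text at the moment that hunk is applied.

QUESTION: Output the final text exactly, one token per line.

Answer: uelck
lxviw
ekm
xhx
vmhg
ieou
ugxq

Derivation:
Hunk 1: at line 3 remove [xpvho,xgcv,picvw] add [puuu] -> 6 lines: uelck bzpa myw puuu cxzf ugxq
Hunk 2: at line 1 remove [myw,puuu] add [jayga,zxfmo] -> 6 lines: uelck bzpa jayga zxfmo cxzf ugxq
Hunk 3: at line 3 remove [zxfmo,cxzf] add [iilrv,ieou] -> 6 lines: uelck bzpa jayga iilrv ieou ugxq
Hunk 4: at line 1 remove [bzpa,jayga,iilrv] add [lxviw,abztu,pbc] -> 6 lines: uelck lxviw abztu pbc ieou ugxq
Hunk 5: at line 1 remove [abztu,pbc] add [ekm,xhx,vmhg] -> 7 lines: uelck lxviw ekm xhx vmhg ieou ugxq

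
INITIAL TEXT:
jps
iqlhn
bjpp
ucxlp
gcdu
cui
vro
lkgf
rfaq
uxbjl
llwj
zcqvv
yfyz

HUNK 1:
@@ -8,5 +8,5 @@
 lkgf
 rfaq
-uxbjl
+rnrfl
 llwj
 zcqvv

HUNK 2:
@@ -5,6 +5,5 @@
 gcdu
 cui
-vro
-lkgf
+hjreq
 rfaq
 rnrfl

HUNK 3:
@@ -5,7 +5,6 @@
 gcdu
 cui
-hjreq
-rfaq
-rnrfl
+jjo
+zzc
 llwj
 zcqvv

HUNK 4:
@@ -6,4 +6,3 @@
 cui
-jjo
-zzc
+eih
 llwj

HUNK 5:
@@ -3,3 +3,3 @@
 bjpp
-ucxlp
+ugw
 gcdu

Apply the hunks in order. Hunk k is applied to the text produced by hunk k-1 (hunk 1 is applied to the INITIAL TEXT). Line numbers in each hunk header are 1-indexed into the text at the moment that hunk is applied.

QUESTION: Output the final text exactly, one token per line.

Answer: jps
iqlhn
bjpp
ugw
gcdu
cui
eih
llwj
zcqvv
yfyz

Derivation:
Hunk 1: at line 8 remove [uxbjl] add [rnrfl] -> 13 lines: jps iqlhn bjpp ucxlp gcdu cui vro lkgf rfaq rnrfl llwj zcqvv yfyz
Hunk 2: at line 5 remove [vro,lkgf] add [hjreq] -> 12 lines: jps iqlhn bjpp ucxlp gcdu cui hjreq rfaq rnrfl llwj zcqvv yfyz
Hunk 3: at line 5 remove [hjreq,rfaq,rnrfl] add [jjo,zzc] -> 11 lines: jps iqlhn bjpp ucxlp gcdu cui jjo zzc llwj zcqvv yfyz
Hunk 4: at line 6 remove [jjo,zzc] add [eih] -> 10 lines: jps iqlhn bjpp ucxlp gcdu cui eih llwj zcqvv yfyz
Hunk 5: at line 3 remove [ucxlp] add [ugw] -> 10 lines: jps iqlhn bjpp ugw gcdu cui eih llwj zcqvv yfyz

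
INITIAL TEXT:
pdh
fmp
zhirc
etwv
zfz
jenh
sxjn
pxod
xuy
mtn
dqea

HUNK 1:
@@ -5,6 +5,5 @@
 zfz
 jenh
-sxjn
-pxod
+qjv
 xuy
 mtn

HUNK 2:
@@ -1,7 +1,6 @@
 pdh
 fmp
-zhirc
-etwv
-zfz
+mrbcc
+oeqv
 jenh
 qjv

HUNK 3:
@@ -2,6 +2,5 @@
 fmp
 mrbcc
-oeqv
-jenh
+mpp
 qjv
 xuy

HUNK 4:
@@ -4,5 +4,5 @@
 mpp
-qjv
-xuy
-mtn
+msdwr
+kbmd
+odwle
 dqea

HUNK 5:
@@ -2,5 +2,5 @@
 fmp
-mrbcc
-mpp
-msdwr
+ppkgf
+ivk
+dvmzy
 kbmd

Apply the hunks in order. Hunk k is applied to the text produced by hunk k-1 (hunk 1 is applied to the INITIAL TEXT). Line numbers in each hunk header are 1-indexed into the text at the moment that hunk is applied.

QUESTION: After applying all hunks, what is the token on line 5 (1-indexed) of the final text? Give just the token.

Hunk 1: at line 5 remove [sxjn,pxod] add [qjv] -> 10 lines: pdh fmp zhirc etwv zfz jenh qjv xuy mtn dqea
Hunk 2: at line 1 remove [zhirc,etwv,zfz] add [mrbcc,oeqv] -> 9 lines: pdh fmp mrbcc oeqv jenh qjv xuy mtn dqea
Hunk 3: at line 2 remove [oeqv,jenh] add [mpp] -> 8 lines: pdh fmp mrbcc mpp qjv xuy mtn dqea
Hunk 4: at line 4 remove [qjv,xuy,mtn] add [msdwr,kbmd,odwle] -> 8 lines: pdh fmp mrbcc mpp msdwr kbmd odwle dqea
Hunk 5: at line 2 remove [mrbcc,mpp,msdwr] add [ppkgf,ivk,dvmzy] -> 8 lines: pdh fmp ppkgf ivk dvmzy kbmd odwle dqea
Final line 5: dvmzy

Answer: dvmzy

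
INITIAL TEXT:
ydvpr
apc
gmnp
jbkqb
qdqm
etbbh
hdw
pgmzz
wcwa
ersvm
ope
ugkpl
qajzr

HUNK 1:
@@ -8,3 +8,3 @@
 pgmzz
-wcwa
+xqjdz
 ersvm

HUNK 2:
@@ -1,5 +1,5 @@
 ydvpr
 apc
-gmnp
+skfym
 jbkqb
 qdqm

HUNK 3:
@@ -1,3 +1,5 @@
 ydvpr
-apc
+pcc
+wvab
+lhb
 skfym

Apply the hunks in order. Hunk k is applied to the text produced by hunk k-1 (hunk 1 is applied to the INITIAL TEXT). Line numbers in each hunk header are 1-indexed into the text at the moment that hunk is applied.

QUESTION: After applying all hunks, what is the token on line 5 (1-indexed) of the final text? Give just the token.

Answer: skfym

Derivation:
Hunk 1: at line 8 remove [wcwa] add [xqjdz] -> 13 lines: ydvpr apc gmnp jbkqb qdqm etbbh hdw pgmzz xqjdz ersvm ope ugkpl qajzr
Hunk 2: at line 1 remove [gmnp] add [skfym] -> 13 lines: ydvpr apc skfym jbkqb qdqm etbbh hdw pgmzz xqjdz ersvm ope ugkpl qajzr
Hunk 3: at line 1 remove [apc] add [pcc,wvab,lhb] -> 15 lines: ydvpr pcc wvab lhb skfym jbkqb qdqm etbbh hdw pgmzz xqjdz ersvm ope ugkpl qajzr
Final line 5: skfym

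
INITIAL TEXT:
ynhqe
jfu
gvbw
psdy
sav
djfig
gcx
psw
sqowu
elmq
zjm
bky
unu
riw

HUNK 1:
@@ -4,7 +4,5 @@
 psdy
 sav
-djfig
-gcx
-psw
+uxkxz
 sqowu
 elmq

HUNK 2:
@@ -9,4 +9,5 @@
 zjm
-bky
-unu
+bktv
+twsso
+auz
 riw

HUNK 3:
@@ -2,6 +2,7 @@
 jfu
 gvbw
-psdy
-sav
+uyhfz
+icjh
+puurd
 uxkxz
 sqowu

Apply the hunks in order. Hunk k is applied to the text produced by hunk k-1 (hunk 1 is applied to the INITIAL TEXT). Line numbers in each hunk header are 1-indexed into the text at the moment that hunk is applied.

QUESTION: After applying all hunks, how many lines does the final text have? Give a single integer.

Answer: 14

Derivation:
Hunk 1: at line 4 remove [djfig,gcx,psw] add [uxkxz] -> 12 lines: ynhqe jfu gvbw psdy sav uxkxz sqowu elmq zjm bky unu riw
Hunk 2: at line 9 remove [bky,unu] add [bktv,twsso,auz] -> 13 lines: ynhqe jfu gvbw psdy sav uxkxz sqowu elmq zjm bktv twsso auz riw
Hunk 3: at line 2 remove [psdy,sav] add [uyhfz,icjh,puurd] -> 14 lines: ynhqe jfu gvbw uyhfz icjh puurd uxkxz sqowu elmq zjm bktv twsso auz riw
Final line count: 14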